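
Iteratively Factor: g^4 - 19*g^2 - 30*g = (g + 2)*(g^3 - 2*g^2 - 15*g) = (g - 5)*(g + 2)*(g^2 + 3*g) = (g - 5)*(g + 2)*(g + 3)*(g)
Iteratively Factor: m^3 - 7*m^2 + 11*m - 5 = (m - 5)*(m^2 - 2*m + 1) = (m - 5)*(m - 1)*(m - 1)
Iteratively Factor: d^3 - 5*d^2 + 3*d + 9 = (d - 3)*(d^2 - 2*d - 3) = (d - 3)^2*(d + 1)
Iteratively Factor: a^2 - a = (a)*(a - 1)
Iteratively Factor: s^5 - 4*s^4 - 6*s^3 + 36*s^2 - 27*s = (s - 3)*(s^4 - s^3 - 9*s^2 + 9*s) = (s - 3)^2*(s^3 + 2*s^2 - 3*s) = (s - 3)^2*(s - 1)*(s^2 + 3*s) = (s - 3)^2*(s - 1)*(s + 3)*(s)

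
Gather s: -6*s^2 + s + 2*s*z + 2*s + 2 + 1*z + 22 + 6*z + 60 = -6*s^2 + s*(2*z + 3) + 7*z + 84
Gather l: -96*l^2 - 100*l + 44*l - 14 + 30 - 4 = -96*l^2 - 56*l + 12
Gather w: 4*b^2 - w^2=4*b^2 - w^2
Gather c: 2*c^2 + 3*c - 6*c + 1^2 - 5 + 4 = 2*c^2 - 3*c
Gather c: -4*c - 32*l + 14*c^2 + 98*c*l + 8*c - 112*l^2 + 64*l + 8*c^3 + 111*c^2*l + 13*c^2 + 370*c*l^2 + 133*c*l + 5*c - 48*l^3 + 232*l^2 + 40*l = 8*c^3 + c^2*(111*l + 27) + c*(370*l^2 + 231*l + 9) - 48*l^3 + 120*l^2 + 72*l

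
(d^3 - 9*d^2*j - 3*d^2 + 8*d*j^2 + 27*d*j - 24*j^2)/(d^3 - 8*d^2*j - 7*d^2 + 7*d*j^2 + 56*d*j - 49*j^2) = (d^2 - 8*d*j - 3*d + 24*j)/(d^2 - 7*d*j - 7*d + 49*j)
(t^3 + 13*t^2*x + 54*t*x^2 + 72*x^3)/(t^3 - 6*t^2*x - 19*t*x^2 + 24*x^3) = (t^2 + 10*t*x + 24*x^2)/(t^2 - 9*t*x + 8*x^2)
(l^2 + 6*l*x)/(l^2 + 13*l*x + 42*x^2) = l/(l + 7*x)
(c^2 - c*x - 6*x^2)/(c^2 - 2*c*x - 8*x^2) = (-c + 3*x)/(-c + 4*x)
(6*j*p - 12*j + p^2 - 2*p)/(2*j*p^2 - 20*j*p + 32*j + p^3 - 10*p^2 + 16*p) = (6*j + p)/(2*j*p - 16*j + p^2 - 8*p)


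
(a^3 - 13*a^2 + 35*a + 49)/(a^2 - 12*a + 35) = (a^2 - 6*a - 7)/(a - 5)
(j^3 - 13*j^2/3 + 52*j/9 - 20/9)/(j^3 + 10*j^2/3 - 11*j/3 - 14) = (9*j^2 - 21*j + 10)/(3*(3*j^2 + 16*j + 21))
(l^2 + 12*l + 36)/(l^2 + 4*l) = (l^2 + 12*l + 36)/(l*(l + 4))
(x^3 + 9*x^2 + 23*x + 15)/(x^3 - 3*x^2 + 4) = (x^2 + 8*x + 15)/(x^2 - 4*x + 4)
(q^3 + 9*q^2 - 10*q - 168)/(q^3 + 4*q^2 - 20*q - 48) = (q + 7)/(q + 2)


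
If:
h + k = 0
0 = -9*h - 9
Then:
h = -1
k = 1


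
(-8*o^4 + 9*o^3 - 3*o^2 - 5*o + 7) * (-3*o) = 24*o^5 - 27*o^4 + 9*o^3 + 15*o^2 - 21*o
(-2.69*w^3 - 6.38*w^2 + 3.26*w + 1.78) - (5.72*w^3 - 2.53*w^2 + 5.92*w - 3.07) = -8.41*w^3 - 3.85*w^2 - 2.66*w + 4.85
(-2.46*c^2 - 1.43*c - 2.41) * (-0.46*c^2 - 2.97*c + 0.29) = 1.1316*c^4 + 7.964*c^3 + 4.6423*c^2 + 6.743*c - 0.6989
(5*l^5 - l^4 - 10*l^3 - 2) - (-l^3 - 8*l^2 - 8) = 5*l^5 - l^4 - 9*l^3 + 8*l^2 + 6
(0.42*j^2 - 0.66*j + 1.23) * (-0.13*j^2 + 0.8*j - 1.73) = -0.0546*j^4 + 0.4218*j^3 - 1.4145*j^2 + 2.1258*j - 2.1279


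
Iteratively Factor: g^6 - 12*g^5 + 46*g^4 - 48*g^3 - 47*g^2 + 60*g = (g)*(g^5 - 12*g^4 + 46*g^3 - 48*g^2 - 47*g + 60) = g*(g - 1)*(g^4 - 11*g^3 + 35*g^2 - 13*g - 60) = g*(g - 1)*(g + 1)*(g^3 - 12*g^2 + 47*g - 60) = g*(g - 5)*(g - 1)*(g + 1)*(g^2 - 7*g + 12) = g*(g - 5)*(g - 4)*(g - 1)*(g + 1)*(g - 3)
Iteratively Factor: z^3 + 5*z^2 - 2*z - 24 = (z + 3)*(z^2 + 2*z - 8) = (z + 3)*(z + 4)*(z - 2)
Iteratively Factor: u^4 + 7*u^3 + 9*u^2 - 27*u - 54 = (u + 3)*(u^3 + 4*u^2 - 3*u - 18) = (u - 2)*(u + 3)*(u^2 + 6*u + 9) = (u - 2)*(u + 3)^2*(u + 3)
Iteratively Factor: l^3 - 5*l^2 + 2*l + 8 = (l - 4)*(l^2 - l - 2) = (l - 4)*(l + 1)*(l - 2)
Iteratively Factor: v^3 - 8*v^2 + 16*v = (v)*(v^2 - 8*v + 16) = v*(v - 4)*(v - 4)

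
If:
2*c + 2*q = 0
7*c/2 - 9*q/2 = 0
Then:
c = 0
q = 0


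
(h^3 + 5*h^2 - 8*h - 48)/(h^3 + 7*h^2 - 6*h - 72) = (h + 4)/(h + 6)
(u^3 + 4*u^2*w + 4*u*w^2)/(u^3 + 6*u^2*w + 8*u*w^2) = (u + 2*w)/(u + 4*w)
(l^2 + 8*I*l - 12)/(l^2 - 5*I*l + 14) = (l + 6*I)/(l - 7*I)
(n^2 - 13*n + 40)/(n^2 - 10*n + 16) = (n - 5)/(n - 2)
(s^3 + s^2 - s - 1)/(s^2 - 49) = (s^3 + s^2 - s - 1)/(s^2 - 49)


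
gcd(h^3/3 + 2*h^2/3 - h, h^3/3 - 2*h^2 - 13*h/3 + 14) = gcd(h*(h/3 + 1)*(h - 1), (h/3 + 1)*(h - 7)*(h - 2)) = h + 3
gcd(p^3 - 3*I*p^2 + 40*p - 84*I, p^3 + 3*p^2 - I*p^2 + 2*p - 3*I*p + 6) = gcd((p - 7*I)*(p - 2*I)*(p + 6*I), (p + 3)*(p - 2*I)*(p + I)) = p - 2*I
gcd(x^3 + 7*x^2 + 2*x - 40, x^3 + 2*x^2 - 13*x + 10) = x^2 + 3*x - 10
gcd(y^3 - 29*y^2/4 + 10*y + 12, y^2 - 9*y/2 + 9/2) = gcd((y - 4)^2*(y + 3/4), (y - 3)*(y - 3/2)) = 1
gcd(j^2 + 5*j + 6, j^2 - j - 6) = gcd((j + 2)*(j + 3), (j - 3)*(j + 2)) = j + 2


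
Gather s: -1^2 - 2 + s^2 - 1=s^2 - 4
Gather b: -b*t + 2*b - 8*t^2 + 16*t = b*(2 - t) - 8*t^2 + 16*t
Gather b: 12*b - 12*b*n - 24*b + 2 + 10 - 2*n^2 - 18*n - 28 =b*(-12*n - 12) - 2*n^2 - 18*n - 16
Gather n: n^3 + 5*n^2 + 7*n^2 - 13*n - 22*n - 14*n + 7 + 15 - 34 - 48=n^3 + 12*n^2 - 49*n - 60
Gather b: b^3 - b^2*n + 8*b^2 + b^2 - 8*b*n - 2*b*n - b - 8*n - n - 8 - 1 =b^3 + b^2*(9 - n) + b*(-10*n - 1) - 9*n - 9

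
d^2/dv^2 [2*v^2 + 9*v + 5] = 4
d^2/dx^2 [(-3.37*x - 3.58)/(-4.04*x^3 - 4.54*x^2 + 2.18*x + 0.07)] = (330.022752*x^5 + 1072.043088*x^4 + 1248.88956*x^3 + 264.994944*x^2 - 200.091396*x + 35.274108)/(65.939264*x^9 + 222.300192*x^8 + 143.069328*x^7 - 149.759*x^6 - 84.904248*x^5 + 64.098276*x^4 - 6.14402*x^3 - 0.931266*x^2 - 0.032046*x - 0.000343)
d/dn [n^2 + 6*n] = 2*n + 6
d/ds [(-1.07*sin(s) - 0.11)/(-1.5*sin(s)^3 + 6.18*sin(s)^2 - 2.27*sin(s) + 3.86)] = (-3.21*sin(s)^3 + 6.1176*sin(s)^2 + 1.3596*sin(s) - 4.3799)*cos(s)/(2.25*sin(s)^6 - 18.54*sin(s)^5 + 45.0024*sin(s)^4 - 39.6372*sin(s)^3 + 52.8625*sin(s)^2 - 17.5244*sin(s) + 14.8996)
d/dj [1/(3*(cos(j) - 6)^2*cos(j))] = (cos(j) - 2)*sin(j)/((cos(j) - 6)^3*cos(j)^2)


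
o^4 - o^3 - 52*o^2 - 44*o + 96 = (o - 8)*(o - 1)*(o + 2)*(o + 6)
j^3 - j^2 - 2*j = j*(j - 2)*(j + 1)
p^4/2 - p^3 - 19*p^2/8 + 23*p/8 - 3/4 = (p/2 + 1)*(p - 3)*(p - 1/2)^2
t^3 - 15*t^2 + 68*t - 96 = (t - 8)*(t - 4)*(t - 3)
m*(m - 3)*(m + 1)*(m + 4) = m^4 + 2*m^3 - 11*m^2 - 12*m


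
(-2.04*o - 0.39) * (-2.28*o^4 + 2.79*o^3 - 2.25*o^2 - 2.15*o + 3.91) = 4.6512*o^5 - 4.8024*o^4 + 3.5019*o^3 + 5.2635*o^2 - 7.1379*o - 1.5249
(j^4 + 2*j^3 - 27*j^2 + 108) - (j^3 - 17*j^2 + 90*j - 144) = j^4 + j^3 - 10*j^2 - 90*j + 252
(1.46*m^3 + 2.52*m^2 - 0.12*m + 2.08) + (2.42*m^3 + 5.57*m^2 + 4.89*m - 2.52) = 3.88*m^3 + 8.09*m^2 + 4.77*m - 0.44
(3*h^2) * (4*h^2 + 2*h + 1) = 12*h^4 + 6*h^3 + 3*h^2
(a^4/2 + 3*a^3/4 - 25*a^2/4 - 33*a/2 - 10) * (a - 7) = a^5/2 - 11*a^4/4 - 23*a^3/2 + 109*a^2/4 + 211*a/2 + 70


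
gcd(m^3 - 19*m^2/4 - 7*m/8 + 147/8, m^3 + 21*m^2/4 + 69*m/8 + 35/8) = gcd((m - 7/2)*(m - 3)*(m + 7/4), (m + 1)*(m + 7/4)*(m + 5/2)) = m + 7/4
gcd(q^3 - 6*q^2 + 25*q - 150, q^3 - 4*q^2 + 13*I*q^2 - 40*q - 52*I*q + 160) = q + 5*I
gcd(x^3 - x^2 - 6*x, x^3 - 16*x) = x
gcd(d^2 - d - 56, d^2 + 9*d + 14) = d + 7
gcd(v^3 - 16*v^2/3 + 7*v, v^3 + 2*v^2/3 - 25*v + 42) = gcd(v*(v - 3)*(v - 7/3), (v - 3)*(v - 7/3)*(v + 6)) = v^2 - 16*v/3 + 7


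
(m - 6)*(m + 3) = m^2 - 3*m - 18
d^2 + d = d*(d + 1)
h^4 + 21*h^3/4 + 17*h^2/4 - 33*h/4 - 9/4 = (h - 1)*(h + 1/4)*(h + 3)^2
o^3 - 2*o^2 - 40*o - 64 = (o - 8)*(o + 2)*(o + 4)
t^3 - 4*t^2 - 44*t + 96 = (t - 8)*(t - 2)*(t + 6)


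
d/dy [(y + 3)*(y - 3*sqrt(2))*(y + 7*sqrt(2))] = 3*y^2 + 6*y + 8*sqrt(2)*y - 42 + 12*sqrt(2)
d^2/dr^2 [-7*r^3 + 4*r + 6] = -42*r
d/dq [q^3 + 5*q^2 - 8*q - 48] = 3*q^2 + 10*q - 8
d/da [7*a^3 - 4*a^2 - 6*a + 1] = 21*a^2 - 8*a - 6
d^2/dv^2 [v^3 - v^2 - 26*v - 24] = 6*v - 2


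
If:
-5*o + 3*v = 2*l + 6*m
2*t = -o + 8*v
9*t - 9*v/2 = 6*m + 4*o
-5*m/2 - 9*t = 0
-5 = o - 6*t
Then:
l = 1145/28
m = 1095/28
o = -1965/28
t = -1825/168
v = -965/84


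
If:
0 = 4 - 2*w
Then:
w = 2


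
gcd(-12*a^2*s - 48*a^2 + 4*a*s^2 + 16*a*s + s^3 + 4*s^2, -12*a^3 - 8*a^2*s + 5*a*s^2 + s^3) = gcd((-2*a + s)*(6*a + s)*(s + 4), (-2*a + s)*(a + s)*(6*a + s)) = -12*a^2 + 4*a*s + s^2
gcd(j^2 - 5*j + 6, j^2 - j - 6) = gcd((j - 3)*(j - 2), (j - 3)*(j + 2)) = j - 3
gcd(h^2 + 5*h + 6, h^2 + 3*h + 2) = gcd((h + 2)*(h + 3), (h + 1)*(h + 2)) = h + 2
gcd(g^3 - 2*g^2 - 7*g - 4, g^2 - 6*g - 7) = g + 1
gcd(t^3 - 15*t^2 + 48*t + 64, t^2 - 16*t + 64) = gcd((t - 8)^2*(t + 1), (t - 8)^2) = t^2 - 16*t + 64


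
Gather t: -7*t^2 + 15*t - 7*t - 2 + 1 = -7*t^2 + 8*t - 1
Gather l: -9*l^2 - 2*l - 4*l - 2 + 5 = -9*l^2 - 6*l + 3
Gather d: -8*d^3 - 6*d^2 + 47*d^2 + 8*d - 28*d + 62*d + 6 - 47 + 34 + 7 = -8*d^3 + 41*d^2 + 42*d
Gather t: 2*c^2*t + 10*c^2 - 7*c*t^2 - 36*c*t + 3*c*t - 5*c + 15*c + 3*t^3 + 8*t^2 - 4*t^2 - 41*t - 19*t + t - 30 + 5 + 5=10*c^2 + 10*c + 3*t^3 + t^2*(4 - 7*c) + t*(2*c^2 - 33*c - 59) - 20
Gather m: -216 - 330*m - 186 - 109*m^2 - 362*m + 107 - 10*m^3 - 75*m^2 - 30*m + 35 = -10*m^3 - 184*m^2 - 722*m - 260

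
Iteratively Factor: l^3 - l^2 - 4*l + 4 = (l - 2)*(l^2 + l - 2) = (l - 2)*(l + 2)*(l - 1)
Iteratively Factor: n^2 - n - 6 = (n - 3)*(n + 2)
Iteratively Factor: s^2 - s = (s - 1)*(s)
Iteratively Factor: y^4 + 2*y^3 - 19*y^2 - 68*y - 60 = (y + 2)*(y^3 - 19*y - 30) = (y - 5)*(y + 2)*(y^2 + 5*y + 6) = (y - 5)*(y + 2)*(y + 3)*(y + 2)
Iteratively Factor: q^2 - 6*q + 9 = (q - 3)*(q - 3)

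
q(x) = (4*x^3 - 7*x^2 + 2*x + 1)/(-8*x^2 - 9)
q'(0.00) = -0.22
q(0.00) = -0.11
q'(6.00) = -0.50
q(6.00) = -2.10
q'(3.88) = -0.48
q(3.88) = -1.06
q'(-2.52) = -0.63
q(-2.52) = 1.88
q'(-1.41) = -0.85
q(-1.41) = 1.08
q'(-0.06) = -0.33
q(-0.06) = -0.09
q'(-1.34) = -0.87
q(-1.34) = 1.02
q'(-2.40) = -0.64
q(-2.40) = 1.80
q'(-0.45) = -0.90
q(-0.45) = 0.16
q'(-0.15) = -0.49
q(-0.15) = -0.06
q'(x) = 16*x*(4*x^3 - 7*x^2 + 2*x + 1)/(-8*x^2 - 9)^2 + (12*x^2 - 14*x + 2)/(-8*x^2 - 9) = 2*(-16*x^4 - 46*x^2 + 71*x - 9)/(64*x^4 + 144*x^2 + 81)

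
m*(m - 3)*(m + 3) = m^3 - 9*m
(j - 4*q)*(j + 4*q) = j^2 - 16*q^2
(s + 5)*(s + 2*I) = s^2 + 5*s + 2*I*s + 10*I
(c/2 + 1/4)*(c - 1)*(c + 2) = c^3/2 + 3*c^2/4 - 3*c/4 - 1/2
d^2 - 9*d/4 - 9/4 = (d - 3)*(d + 3/4)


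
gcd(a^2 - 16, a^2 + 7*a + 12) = a + 4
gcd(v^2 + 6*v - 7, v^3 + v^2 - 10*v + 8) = v - 1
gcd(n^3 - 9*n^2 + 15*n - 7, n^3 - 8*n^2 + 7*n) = n^2 - 8*n + 7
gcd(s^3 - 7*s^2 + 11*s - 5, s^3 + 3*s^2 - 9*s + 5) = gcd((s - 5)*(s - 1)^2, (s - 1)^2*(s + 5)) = s^2 - 2*s + 1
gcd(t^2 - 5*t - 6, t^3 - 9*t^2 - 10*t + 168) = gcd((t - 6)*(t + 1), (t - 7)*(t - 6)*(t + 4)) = t - 6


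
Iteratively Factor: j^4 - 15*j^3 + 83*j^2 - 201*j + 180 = (j - 4)*(j^3 - 11*j^2 + 39*j - 45) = (j - 5)*(j - 4)*(j^2 - 6*j + 9) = (j - 5)*(j - 4)*(j - 3)*(j - 3)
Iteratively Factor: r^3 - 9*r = (r)*(r^2 - 9) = r*(r + 3)*(r - 3)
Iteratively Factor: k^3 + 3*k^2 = (k + 3)*(k^2) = k*(k + 3)*(k)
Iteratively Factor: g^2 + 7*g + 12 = (g + 3)*(g + 4)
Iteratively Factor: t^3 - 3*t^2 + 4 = (t - 2)*(t^2 - t - 2) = (t - 2)*(t + 1)*(t - 2)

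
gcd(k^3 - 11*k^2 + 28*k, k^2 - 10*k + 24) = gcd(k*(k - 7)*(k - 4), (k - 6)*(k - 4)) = k - 4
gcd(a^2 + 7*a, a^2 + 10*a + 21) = a + 7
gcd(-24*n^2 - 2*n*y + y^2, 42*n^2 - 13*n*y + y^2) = -6*n + y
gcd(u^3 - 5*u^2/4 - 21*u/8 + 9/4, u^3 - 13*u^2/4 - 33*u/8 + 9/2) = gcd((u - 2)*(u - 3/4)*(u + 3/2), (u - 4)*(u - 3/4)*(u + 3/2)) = u^2 + 3*u/4 - 9/8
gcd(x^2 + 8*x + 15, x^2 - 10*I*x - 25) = 1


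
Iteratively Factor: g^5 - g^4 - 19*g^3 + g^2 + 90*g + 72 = (g + 1)*(g^4 - 2*g^3 - 17*g^2 + 18*g + 72) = (g + 1)*(g + 3)*(g^3 - 5*g^2 - 2*g + 24) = (g + 1)*(g + 2)*(g + 3)*(g^2 - 7*g + 12) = (g - 3)*(g + 1)*(g + 2)*(g + 3)*(g - 4)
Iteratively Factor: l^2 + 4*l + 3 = (l + 3)*(l + 1)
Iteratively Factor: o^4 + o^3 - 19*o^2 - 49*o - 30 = (o + 1)*(o^3 - 19*o - 30) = (o + 1)*(o + 3)*(o^2 - 3*o - 10) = (o - 5)*(o + 1)*(o + 3)*(o + 2)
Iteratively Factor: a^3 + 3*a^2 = (a)*(a^2 + 3*a) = a^2*(a + 3)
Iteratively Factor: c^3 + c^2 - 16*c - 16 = (c - 4)*(c^2 + 5*c + 4) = (c - 4)*(c + 4)*(c + 1)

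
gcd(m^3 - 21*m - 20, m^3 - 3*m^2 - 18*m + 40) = m^2 - m - 20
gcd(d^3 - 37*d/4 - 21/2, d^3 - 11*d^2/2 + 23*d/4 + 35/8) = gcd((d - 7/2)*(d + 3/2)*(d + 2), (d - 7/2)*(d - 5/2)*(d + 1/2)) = d - 7/2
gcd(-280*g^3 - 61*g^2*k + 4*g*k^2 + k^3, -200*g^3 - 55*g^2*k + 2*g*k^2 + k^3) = 40*g^2 + 3*g*k - k^2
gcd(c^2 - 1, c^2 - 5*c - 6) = c + 1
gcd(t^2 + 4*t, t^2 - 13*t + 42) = 1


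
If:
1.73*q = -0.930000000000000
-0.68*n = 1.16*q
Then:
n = 0.92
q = -0.54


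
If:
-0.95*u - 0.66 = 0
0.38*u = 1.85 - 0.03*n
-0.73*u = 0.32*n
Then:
No Solution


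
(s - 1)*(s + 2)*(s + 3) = s^3 + 4*s^2 + s - 6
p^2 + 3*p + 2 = (p + 1)*(p + 2)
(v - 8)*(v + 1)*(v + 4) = v^3 - 3*v^2 - 36*v - 32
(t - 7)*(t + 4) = t^2 - 3*t - 28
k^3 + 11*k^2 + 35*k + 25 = (k + 1)*(k + 5)^2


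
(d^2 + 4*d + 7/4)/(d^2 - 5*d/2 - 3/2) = (d + 7/2)/(d - 3)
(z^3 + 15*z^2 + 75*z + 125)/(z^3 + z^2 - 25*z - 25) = (z^2 + 10*z + 25)/(z^2 - 4*z - 5)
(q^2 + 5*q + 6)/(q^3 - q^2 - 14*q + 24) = (q^2 + 5*q + 6)/(q^3 - q^2 - 14*q + 24)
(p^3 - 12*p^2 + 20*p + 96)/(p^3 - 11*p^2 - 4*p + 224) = (p^2 - 4*p - 12)/(p^2 - 3*p - 28)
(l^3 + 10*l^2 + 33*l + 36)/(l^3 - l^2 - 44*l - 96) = (l + 3)/(l - 8)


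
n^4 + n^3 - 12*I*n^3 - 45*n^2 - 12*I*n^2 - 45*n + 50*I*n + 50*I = (n + 1)*(n - 5*I)^2*(n - 2*I)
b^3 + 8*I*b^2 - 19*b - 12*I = (b + I)*(b + 3*I)*(b + 4*I)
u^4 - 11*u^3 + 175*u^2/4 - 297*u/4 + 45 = (u - 4)*(u - 3)*(u - 5/2)*(u - 3/2)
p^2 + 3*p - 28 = (p - 4)*(p + 7)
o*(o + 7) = o^2 + 7*o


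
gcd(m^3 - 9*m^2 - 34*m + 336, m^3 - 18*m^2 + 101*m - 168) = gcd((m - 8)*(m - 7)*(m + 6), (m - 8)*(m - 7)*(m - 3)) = m^2 - 15*m + 56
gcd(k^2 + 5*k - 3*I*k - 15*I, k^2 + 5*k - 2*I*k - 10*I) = k + 5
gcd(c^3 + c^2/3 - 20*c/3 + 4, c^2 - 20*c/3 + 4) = c - 2/3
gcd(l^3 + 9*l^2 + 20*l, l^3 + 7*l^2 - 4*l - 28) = 1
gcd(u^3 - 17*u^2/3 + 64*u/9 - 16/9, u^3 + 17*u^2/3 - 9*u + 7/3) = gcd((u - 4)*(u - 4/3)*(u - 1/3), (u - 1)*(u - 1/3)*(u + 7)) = u - 1/3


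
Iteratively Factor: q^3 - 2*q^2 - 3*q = (q + 1)*(q^2 - 3*q) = q*(q + 1)*(q - 3)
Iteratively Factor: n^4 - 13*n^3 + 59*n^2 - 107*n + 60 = (n - 3)*(n^3 - 10*n^2 + 29*n - 20) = (n - 4)*(n - 3)*(n^2 - 6*n + 5) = (n - 5)*(n - 4)*(n - 3)*(n - 1)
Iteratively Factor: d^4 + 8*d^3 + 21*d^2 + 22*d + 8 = (d + 1)*(d^3 + 7*d^2 + 14*d + 8) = (d + 1)^2*(d^2 + 6*d + 8) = (d + 1)^2*(d + 4)*(d + 2)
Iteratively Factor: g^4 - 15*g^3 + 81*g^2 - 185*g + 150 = (g - 5)*(g^3 - 10*g^2 + 31*g - 30) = (g - 5)*(g - 2)*(g^2 - 8*g + 15) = (g - 5)*(g - 3)*(g - 2)*(g - 5)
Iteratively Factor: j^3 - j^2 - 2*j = (j - 2)*(j^2 + j) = j*(j - 2)*(j + 1)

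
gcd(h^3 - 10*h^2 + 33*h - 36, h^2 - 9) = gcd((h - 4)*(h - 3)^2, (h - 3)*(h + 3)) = h - 3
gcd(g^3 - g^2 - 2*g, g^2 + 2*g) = g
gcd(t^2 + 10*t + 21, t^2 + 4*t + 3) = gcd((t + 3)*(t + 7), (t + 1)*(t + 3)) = t + 3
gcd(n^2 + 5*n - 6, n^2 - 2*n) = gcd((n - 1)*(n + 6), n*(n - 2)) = 1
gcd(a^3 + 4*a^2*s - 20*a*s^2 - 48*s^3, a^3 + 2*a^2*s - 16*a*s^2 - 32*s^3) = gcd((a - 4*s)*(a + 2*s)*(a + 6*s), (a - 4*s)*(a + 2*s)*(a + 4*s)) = -a^2 + 2*a*s + 8*s^2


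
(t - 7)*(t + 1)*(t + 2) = t^3 - 4*t^2 - 19*t - 14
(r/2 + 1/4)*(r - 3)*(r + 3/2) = r^3/2 - r^2/2 - 21*r/8 - 9/8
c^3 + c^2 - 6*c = c*(c - 2)*(c + 3)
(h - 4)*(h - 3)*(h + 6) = h^3 - h^2 - 30*h + 72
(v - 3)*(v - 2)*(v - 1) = v^3 - 6*v^2 + 11*v - 6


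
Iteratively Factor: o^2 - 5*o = (o - 5)*(o)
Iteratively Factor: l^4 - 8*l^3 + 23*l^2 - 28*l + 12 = (l - 2)*(l^3 - 6*l^2 + 11*l - 6) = (l - 2)^2*(l^2 - 4*l + 3) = (l - 2)^2*(l - 1)*(l - 3)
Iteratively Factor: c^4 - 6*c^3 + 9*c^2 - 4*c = (c)*(c^3 - 6*c^2 + 9*c - 4) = c*(c - 1)*(c^2 - 5*c + 4) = c*(c - 1)^2*(c - 4)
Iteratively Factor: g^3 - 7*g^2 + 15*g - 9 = (g - 1)*(g^2 - 6*g + 9) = (g - 3)*(g - 1)*(g - 3)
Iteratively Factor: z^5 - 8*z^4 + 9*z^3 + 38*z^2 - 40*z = (z + 2)*(z^4 - 10*z^3 + 29*z^2 - 20*z) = (z - 4)*(z + 2)*(z^3 - 6*z^2 + 5*z) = (z - 4)*(z - 1)*(z + 2)*(z^2 - 5*z) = z*(z - 4)*(z - 1)*(z + 2)*(z - 5)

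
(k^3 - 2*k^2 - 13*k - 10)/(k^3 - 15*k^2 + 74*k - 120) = (k^2 + 3*k + 2)/(k^2 - 10*k + 24)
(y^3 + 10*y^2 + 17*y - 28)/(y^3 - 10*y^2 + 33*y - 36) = (y^3 + 10*y^2 + 17*y - 28)/(y^3 - 10*y^2 + 33*y - 36)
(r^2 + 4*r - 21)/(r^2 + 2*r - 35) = (r - 3)/(r - 5)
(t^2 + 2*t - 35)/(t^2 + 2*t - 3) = (t^2 + 2*t - 35)/(t^2 + 2*t - 3)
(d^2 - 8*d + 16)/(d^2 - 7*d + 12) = (d - 4)/(d - 3)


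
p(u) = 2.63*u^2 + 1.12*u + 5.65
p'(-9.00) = -46.22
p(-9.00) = 208.60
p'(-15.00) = -77.78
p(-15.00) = 580.60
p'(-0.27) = -0.30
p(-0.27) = 5.54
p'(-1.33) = -5.88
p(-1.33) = 8.81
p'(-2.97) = -14.50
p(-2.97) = 25.52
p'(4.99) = 27.37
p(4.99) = 76.73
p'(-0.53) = -1.67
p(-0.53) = 5.80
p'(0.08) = 1.54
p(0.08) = 5.76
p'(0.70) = 4.80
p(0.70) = 7.72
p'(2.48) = 14.16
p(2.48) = 24.60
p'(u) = 5.26*u + 1.12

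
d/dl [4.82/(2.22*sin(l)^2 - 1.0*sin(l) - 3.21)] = (4.82 - 21.4008*sin(l))*cos(l)/(-2.22*sin(l)^2 + 1.0*sin(l) + 3.21)^2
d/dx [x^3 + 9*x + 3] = 3*x^2 + 9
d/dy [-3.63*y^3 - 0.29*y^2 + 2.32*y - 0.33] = -10.89*y^2 - 0.58*y + 2.32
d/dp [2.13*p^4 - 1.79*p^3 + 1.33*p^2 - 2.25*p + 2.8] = 8.52*p^3 - 5.37*p^2 + 2.66*p - 2.25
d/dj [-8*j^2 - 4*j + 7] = -16*j - 4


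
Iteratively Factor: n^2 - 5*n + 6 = (n - 2)*(n - 3)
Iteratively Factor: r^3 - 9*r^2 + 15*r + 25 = (r + 1)*(r^2 - 10*r + 25) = (r - 5)*(r + 1)*(r - 5)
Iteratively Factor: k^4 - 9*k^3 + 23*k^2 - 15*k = (k - 5)*(k^3 - 4*k^2 + 3*k) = (k - 5)*(k - 1)*(k^2 - 3*k) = k*(k - 5)*(k - 1)*(k - 3)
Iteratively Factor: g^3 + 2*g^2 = (g)*(g^2 + 2*g) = g*(g + 2)*(g)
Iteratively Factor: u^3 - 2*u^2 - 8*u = (u - 4)*(u^2 + 2*u) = (u - 4)*(u + 2)*(u)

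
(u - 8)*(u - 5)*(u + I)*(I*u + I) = I*u^4 - u^3 - 12*I*u^3 + 12*u^2 + 27*I*u^2 - 27*u + 40*I*u - 40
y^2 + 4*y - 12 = (y - 2)*(y + 6)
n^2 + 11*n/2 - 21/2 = (n - 3/2)*(n + 7)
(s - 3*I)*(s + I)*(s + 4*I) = s^3 + 2*I*s^2 + 11*s + 12*I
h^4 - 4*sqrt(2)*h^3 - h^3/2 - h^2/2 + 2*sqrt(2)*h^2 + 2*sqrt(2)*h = h*(h - 1)*(h + 1/2)*(h - 4*sqrt(2))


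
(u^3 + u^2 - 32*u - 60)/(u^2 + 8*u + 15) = (u^2 - 4*u - 12)/(u + 3)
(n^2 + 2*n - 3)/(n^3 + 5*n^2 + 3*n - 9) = 1/(n + 3)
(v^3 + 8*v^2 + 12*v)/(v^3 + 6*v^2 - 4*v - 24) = v/(v - 2)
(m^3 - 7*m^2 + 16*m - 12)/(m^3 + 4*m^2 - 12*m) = (m^2 - 5*m + 6)/(m*(m + 6))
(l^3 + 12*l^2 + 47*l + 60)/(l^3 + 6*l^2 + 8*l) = (l^2 + 8*l + 15)/(l*(l + 2))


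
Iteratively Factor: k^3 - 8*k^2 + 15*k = (k - 3)*(k^2 - 5*k) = (k - 5)*(k - 3)*(k)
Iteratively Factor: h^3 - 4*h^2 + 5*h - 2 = (h - 2)*(h^2 - 2*h + 1) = (h - 2)*(h - 1)*(h - 1)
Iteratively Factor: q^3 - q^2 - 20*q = (q - 5)*(q^2 + 4*q) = q*(q - 5)*(q + 4)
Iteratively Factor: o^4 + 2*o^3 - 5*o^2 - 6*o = (o + 3)*(o^3 - o^2 - 2*o) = (o - 2)*(o + 3)*(o^2 + o) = (o - 2)*(o + 1)*(o + 3)*(o)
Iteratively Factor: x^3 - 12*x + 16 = (x - 2)*(x^2 + 2*x - 8) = (x - 2)^2*(x + 4)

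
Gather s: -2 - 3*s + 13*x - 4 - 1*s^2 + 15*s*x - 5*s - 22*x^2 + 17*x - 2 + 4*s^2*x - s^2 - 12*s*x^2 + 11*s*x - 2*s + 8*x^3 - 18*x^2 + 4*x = s^2*(4*x - 2) + s*(-12*x^2 + 26*x - 10) + 8*x^3 - 40*x^2 + 34*x - 8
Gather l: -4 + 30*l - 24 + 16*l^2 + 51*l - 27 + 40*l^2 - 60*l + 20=56*l^2 + 21*l - 35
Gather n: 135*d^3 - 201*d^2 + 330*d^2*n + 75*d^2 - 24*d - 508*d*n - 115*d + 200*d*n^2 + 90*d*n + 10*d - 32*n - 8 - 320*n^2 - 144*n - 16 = 135*d^3 - 126*d^2 - 129*d + n^2*(200*d - 320) + n*(330*d^2 - 418*d - 176) - 24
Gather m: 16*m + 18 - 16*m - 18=0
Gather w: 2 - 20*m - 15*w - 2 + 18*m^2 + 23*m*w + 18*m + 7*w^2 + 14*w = 18*m^2 - 2*m + 7*w^2 + w*(23*m - 1)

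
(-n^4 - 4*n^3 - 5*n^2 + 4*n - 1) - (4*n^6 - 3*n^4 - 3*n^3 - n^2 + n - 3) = -4*n^6 + 2*n^4 - n^3 - 4*n^2 + 3*n + 2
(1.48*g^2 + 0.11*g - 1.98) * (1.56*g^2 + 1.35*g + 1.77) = 2.3088*g^4 + 2.1696*g^3 - 0.3207*g^2 - 2.4783*g - 3.5046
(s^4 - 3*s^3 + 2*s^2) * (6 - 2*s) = -2*s^5 + 12*s^4 - 22*s^3 + 12*s^2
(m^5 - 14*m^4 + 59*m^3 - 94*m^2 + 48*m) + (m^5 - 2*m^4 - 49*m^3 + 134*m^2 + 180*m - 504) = 2*m^5 - 16*m^4 + 10*m^3 + 40*m^2 + 228*m - 504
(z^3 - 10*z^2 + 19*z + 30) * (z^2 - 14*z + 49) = z^5 - 24*z^4 + 208*z^3 - 726*z^2 + 511*z + 1470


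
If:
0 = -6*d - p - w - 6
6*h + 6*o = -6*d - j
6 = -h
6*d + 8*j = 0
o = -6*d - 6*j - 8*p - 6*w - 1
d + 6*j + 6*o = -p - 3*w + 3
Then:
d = -16/71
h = -6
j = 12/71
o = 440/71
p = 1493/142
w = -2153/142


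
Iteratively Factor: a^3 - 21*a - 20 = (a + 1)*(a^2 - a - 20) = (a - 5)*(a + 1)*(a + 4)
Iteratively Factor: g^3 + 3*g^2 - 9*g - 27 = (g - 3)*(g^2 + 6*g + 9) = (g - 3)*(g + 3)*(g + 3)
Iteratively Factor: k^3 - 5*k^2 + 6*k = (k - 3)*(k^2 - 2*k) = (k - 3)*(k - 2)*(k)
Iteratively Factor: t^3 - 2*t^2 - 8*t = (t - 4)*(t^2 + 2*t) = t*(t - 4)*(t + 2)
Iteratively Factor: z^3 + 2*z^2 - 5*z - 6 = (z + 1)*(z^2 + z - 6) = (z + 1)*(z + 3)*(z - 2)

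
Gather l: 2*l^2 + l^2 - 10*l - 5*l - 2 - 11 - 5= 3*l^2 - 15*l - 18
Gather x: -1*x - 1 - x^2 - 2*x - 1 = -x^2 - 3*x - 2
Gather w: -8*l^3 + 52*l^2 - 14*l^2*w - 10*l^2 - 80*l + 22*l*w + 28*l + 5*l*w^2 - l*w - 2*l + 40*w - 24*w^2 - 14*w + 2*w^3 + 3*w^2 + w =-8*l^3 + 42*l^2 - 54*l + 2*w^3 + w^2*(5*l - 21) + w*(-14*l^2 + 21*l + 27)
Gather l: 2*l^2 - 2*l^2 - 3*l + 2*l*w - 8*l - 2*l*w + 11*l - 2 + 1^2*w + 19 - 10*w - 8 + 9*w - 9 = 0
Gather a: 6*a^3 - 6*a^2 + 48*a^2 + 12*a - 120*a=6*a^3 + 42*a^2 - 108*a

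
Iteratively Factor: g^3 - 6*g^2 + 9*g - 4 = (g - 1)*(g^2 - 5*g + 4) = (g - 4)*(g - 1)*(g - 1)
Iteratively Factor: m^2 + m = (m)*(m + 1)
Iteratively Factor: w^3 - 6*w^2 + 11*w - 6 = (w - 2)*(w^2 - 4*w + 3) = (w - 3)*(w - 2)*(w - 1)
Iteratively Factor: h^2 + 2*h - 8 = (h + 4)*(h - 2)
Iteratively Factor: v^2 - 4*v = (v - 4)*(v)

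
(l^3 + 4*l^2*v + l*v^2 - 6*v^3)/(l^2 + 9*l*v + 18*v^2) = (l^2 + l*v - 2*v^2)/(l + 6*v)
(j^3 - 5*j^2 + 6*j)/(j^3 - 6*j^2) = (j^2 - 5*j + 6)/(j*(j - 6))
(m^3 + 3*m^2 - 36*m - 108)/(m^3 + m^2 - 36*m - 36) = (m + 3)/(m + 1)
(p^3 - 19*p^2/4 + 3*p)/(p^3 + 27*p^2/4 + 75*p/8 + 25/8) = 2*p*(4*p^2 - 19*p + 12)/(8*p^3 + 54*p^2 + 75*p + 25)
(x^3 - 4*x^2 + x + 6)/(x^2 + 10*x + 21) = (x^3 - 4*x^2 + x + 6)/(x^2 + 10*x + 21)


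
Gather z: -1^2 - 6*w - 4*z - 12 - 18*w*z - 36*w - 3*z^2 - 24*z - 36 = -42*w - 3*z^2 + z*(-18*w - 28) - 49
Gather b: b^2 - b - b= b^2 - 2*b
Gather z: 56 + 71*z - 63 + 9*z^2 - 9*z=9*z^2 + 62*z - 7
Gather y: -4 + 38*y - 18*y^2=-18*y^2 + 38*y - 4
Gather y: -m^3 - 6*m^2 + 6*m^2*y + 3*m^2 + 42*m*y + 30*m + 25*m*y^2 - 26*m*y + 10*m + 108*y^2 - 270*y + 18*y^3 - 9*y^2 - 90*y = -m^3 - 3*m^2 + 40*m + 18*y^3 + y^2*(25*m + 99) + y*(6*m^2 + 16*m - 360)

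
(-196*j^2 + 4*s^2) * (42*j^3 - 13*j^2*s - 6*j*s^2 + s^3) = -8232*j^5 + 2548*j^4*s + 1344*j^3*s^2 - 248*j^2*s^3 - 24*j*s^4 + 4*s^5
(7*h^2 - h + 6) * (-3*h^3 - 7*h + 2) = -21*h^5 + 3*h^4 - 67*h^3 + 21*h^2 - 44*h + 12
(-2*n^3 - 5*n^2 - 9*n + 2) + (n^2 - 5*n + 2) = -2*n^3 - 4*n^2 - 14*n + 4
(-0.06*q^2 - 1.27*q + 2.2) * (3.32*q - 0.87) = -0.1992*q^3 - 4.1642*q^2 + 8.4089*q - 1.914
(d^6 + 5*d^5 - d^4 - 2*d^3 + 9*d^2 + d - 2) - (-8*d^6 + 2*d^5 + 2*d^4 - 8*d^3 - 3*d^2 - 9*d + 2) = 9*d^6 + 3*d^5 - 3*d^4 + 6*d^3 + 12*d^2 + 10*d - 4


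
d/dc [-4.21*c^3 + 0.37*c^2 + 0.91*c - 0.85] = -12.63*c^2 + 0.74*c + 0.91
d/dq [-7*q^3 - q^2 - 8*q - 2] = -21*q^2 - 2*q - 8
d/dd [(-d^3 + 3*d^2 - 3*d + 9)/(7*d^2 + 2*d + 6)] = (-7*d^4 - 4*d^3 + 9*d^2 - 90*d - 36)/(49*d^4 + 28*d^3 + 88*d^2 + 24*d + 36)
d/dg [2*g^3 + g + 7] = 6*g^2 + 1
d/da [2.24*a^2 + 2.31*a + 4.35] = 4.48*a + 2.31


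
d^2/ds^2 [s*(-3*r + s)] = 2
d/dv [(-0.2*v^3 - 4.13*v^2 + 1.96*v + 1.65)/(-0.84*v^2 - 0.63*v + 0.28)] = (0.168*v^4 + 0.252*v^3 + 4.0803*v^2 + 0.4592*v + 1.5883)/(0.7056*v^4 + 1.0584*v^3 - 0.0735*v^2 - 0.3528*v + 0.0784)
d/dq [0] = 0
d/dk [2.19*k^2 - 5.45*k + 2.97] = 4.38*k - 5.45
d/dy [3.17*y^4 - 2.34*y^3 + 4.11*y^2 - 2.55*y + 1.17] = 12.68*y^3 - 7.02*y^2 + 8.22*y - 2.55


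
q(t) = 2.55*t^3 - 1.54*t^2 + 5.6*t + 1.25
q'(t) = 7.65*t^2 - 3.08*t + 5.6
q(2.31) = 37.40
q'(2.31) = 39.31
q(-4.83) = -349.05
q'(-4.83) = 198.94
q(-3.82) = -184.76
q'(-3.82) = 129.00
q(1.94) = 24.94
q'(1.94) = 28.42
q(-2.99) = -97.43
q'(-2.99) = 83.20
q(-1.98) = -35.67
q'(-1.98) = 41.69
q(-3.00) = -98.26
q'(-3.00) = 83.69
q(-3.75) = -175.88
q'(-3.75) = 124.73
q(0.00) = 1.25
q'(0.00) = 5.60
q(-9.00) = -2032.84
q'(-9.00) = 652.97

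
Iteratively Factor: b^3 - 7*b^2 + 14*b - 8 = (b - 2)*(b^2 - 5*b + 4) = (b - 4)*(b - 2)*(b - 1)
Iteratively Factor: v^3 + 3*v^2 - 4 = (v + 2)*(v^2 + v - 2) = (v + 2)^2*(v - 1)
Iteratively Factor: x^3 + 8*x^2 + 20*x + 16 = (x + 4)*(x^2 + 4*x + 4) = (x + 2)*(x + 4)*(x + 2)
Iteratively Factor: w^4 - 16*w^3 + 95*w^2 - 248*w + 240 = (w - 4)*(w^3 - 12*w^2 + 47*w - 60) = (w - 4)*(w - 3)*(w^2 - 9*w + 20) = (w - 4)^2*(w - 3)*(w - 5)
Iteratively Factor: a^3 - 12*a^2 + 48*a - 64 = (a - 4)*(a^2 - 8*a + 16) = (a - 4)^2*(a - 4)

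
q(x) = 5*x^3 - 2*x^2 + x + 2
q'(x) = 15*x^2 - 4*x + 1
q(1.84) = 28.22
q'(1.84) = 44.42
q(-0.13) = 1.83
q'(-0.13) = 1.77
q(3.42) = 182.04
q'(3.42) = 162.77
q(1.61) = 19.29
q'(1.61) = 33.44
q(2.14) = 43.98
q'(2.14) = 61.13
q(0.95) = 5.43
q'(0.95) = 10.74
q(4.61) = 453.97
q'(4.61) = 301.34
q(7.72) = 2191.02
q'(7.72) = 864.10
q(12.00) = 8366.00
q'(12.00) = 2113.00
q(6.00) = 1016.00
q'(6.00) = 517.00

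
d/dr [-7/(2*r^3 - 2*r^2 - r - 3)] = 7*(6*r^2 - 4*r - 1)/(-2*r^3 + 2*r^2 + r + 3)^2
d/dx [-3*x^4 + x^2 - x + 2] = -12*x^3 + 2*x - 1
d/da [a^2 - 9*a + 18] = 2*a - 9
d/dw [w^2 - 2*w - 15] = 2*w - 2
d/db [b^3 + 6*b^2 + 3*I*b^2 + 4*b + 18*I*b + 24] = 3*b^2 + 6*b*(2 + I) + 4 + 18*I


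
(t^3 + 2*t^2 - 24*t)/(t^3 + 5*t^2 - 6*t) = (t - 4)/(t - 1)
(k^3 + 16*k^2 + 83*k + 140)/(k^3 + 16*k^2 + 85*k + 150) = (k^2 + 11*k + 28)/(k^2 + 11*k + 30)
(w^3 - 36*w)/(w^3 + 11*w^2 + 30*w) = (w - 6)/(w + 5)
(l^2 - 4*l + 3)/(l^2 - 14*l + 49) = (l^2 - 4*l + 3)/(l^2 - 14*l + 49)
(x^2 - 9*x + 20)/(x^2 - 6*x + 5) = (x - 4)/(x - 1)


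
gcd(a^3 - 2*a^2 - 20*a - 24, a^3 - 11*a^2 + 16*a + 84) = a^2 - 4*a - 12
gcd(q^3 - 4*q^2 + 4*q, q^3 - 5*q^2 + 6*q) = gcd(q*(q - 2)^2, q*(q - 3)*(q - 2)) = q^2 - 2*q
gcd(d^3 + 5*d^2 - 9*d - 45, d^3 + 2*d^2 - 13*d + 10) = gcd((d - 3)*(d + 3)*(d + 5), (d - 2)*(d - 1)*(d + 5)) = d + 5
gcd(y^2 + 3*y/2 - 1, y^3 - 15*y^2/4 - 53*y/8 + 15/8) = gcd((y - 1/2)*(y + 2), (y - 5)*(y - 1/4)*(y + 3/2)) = 1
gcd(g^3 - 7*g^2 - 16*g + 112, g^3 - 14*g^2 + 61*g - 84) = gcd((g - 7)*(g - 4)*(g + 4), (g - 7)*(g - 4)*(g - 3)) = g^2 - 11*g + 28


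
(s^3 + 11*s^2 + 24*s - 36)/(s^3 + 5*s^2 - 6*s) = (s + 6)/s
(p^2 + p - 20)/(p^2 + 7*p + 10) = (p - 4)/(p + 2)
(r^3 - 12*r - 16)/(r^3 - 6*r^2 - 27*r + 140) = (r^2 + 4*r + 4)/(r^2 - 2*r - 35)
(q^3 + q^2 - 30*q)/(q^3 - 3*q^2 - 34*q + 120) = q/(q - 4)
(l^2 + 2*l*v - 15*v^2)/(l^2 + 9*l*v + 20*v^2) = (l - 3*v)/(l + 4*v)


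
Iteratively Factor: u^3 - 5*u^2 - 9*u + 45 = (u + 3)*(u^2 - 8*u + 15) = (u - 5)*(u + 3)*(u - 3)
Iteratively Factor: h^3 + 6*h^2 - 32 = (h + 4)*(h^2 + 2*h - 8) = (h + 4)^2*(h - 2)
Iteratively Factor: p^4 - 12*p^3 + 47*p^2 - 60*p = (p - 3)*(p^3 - 9*p^2 + 20*p) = p*(p - 3)*(p^2 - 9*p + 20) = p*(p - 4)*(p - 3)*(p - 5)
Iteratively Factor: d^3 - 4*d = (d)*(d^2 - 4) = d*(d - 2)*(d + 2)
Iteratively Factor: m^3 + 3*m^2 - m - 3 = (m + 3)*(m^2 - 1) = (m + 1)*(m + 3)*(m - 1)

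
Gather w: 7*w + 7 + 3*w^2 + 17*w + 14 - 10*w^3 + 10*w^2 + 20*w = -10*w^3 + 13*w^2 + 44*w + 21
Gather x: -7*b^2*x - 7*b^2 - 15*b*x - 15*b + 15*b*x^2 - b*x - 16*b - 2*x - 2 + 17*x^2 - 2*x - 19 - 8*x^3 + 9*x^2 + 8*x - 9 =-7*b^2 - 31*b - 8*x^3 + x^2*(15*b + 26) + x*(-7*b^2 - 16*b + 4) - 30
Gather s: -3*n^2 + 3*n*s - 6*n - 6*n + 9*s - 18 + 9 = -3*n^2 - 12*n + s*(3*n + 9) - 9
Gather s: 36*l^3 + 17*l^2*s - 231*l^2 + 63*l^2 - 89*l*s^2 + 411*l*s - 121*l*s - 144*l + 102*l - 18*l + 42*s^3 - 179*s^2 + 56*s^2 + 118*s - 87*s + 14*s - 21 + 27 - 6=36*l^3 - 168*l^2 - 60*l + 42*s^3 + s^2*(-89*l - 123) + s*(17*l^2 + 290*l + 45)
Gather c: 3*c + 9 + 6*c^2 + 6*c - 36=6*c^2 + 9*c - 27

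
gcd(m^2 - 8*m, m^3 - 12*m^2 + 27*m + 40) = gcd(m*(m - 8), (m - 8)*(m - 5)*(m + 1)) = m - 8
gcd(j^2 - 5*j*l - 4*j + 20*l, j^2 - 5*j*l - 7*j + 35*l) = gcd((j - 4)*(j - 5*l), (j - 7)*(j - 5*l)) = j - 5*l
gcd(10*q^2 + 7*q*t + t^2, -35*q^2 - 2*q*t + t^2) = 5*q + t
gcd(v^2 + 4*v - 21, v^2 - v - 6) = v - 3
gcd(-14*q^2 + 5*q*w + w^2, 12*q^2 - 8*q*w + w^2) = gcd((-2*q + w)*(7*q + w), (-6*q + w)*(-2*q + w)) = 2*q - w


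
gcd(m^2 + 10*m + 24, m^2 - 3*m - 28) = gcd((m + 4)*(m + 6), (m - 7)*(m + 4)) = m + 4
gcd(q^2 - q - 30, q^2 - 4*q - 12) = q - 6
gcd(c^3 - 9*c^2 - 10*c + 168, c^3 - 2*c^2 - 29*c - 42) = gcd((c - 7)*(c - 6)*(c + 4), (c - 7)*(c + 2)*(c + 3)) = c - 7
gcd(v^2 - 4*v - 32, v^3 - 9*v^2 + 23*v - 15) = 1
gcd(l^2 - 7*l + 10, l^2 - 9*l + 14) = l - 2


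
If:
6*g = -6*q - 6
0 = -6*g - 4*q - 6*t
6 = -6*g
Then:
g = -1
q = 0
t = 1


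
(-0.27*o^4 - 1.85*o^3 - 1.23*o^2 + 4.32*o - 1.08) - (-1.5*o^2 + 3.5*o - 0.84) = -0.27*o^4 - 1.85*o^3 + 0.27*o^2 + 0.82*o - 0.24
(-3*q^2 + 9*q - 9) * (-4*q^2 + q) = 12*q^4 - 39*q^3 + 45*q^2 - 9*q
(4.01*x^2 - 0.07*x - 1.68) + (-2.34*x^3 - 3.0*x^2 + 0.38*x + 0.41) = -2.34*x^3 + 1.01*x^2 + 0.31*x - 1.27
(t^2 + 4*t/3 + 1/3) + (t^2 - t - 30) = 2*t^2 + t/3 - 89/3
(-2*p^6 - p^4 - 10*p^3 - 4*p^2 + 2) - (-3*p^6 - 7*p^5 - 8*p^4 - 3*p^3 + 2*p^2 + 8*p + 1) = p^6 + 7*p^5 + 7*p^4 - 7*p^3 - 6*p^2 - 8*p + 1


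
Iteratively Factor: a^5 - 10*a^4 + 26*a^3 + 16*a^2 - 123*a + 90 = (a + 2)*(a^4 - 12*a^3 + 50*a^2 - 84*a + 45) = (a - 3)*(a + 2)*(a^3 - 9*a^2 + 23*a - 15) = (a - 3)^2*(a + 2)*(a^2 - 6*a + 5) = (a - 5)*(a - 3)^2*(a + 2)*(a - 1)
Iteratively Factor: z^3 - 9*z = (z - 3)*(z^2 + 3*z) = (z - 3)*(z + 3)*(z)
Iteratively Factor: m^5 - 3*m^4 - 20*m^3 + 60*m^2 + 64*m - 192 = (m - 2)*(m^4 - m^3 - 22*m^2 + 16*m + 96) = (m - 2)*(m + 2)*(m^3 - 3*m^2 - 16*m + 48) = (m - 3)*(m - 2)*(m + 2)*(m^2 - 16) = (m - 4)*(m - 3)*(m - 2)*(m + 2)*(m + 4)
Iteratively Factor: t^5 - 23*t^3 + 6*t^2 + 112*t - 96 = (t - 1)*(t^4 + t^3 - 22*t^2 - 16*t + 96) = (t - 1)*(t + 3)*(t^3 - 2*t^2 - 16*t + 32) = (t - 2)*(t - 1)*(t + 3)*(t^2 - 16) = (t - 2)*(t - 1)*(t + 3)*(t + 4)*(t - 4)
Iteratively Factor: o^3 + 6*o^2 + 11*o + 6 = (o + 2)*(o^2 + 4*o + 3) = (o + 1)*(o + 2)*(o + 3)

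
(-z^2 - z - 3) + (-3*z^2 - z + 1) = -4*z^2 - 2*z - 2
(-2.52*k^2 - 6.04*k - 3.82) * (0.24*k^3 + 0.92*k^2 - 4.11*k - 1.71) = -0.6048*k^5 - 3.768*k^4 + 3.8836*k^3 + 25.6192*k^2 + 26.0286*k + 6.5322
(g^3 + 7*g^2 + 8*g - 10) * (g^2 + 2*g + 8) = g^5 + 9*g^4 + 30*g^3 + 62*g^2 + 44*g - 80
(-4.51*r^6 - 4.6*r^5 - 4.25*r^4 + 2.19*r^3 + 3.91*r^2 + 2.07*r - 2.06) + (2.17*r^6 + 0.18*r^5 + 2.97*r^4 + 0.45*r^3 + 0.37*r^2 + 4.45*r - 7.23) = -2.34*r^6 - 4.42*r^5 - 1.28*r^4 + 2.64*r^3 + 4.28*r^2 + 6.52*r - 9.29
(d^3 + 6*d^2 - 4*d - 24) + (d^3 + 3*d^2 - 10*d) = 2*d^3 + 9*d^2 - 14*d - 24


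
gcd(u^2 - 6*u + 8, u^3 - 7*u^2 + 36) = 1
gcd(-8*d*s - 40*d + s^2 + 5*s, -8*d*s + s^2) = -8*d + s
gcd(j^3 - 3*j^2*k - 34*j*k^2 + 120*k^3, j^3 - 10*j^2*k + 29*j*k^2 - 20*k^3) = j^2 - 9*j*k + 20*k^2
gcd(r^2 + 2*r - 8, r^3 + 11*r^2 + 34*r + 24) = r + 4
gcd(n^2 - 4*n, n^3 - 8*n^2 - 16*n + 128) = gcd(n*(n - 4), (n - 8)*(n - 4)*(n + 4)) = n - 4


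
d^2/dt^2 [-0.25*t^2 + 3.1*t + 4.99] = -0.500000000000000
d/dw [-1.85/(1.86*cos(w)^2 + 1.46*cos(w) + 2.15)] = -(6.882*cos(w) + 2.701)*sin(w)/(1.86*cos(w)^2 + 1.46*cos(w) + 2.15)^2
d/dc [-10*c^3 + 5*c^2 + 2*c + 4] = -30*c^2 + 10*c + 2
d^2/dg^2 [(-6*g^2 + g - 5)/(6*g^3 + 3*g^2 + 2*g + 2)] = 6*(-72*g^6 + 36*g^5 - 270*g^4 - 61*g^3 - 93*g^2 + 24*g - 6)/(216*g^9 + 324*g^8 + 378*g^7 + 459*g^6 + 342*g^5 + 234*g^4 + 152*g^3 + 60*g^2 + 24*g + 8)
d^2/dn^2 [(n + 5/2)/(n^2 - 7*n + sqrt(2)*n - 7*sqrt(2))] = ((2*n + 5)*(2*n - 7 + sqrt(2))^2 + (-6*n - 2*sqrt(2) + 9)*(n^2 - 7*n + sqrt(2)*n - 7*sqrt(2)))/(n^2 - 7*n + sqrt(2)*n - 7*sqrt(2))^3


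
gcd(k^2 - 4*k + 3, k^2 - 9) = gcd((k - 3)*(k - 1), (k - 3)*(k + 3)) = k - 3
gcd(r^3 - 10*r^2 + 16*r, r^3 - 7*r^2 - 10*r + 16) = r - 8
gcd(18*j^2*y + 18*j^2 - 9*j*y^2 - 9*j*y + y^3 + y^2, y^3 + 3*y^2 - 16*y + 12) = 1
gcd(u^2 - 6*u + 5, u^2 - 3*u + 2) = u - 1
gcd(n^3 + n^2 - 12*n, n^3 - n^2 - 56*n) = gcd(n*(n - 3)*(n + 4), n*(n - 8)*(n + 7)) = n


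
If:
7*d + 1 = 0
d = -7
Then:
No Solution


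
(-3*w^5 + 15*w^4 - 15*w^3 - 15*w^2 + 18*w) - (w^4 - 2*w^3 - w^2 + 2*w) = -3*w^5 + 14*w^4 - 13*w^3 - 14*w^2 + 16*w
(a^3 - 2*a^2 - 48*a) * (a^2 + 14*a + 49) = a^5 + 12*a^4 - 27*a^3 - 770*a^2 - 2352*a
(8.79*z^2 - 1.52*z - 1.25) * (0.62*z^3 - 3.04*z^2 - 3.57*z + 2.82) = 5.4498*z^5 - 27.664*z^4 - 27.5345*z^3 + 34.0142*z^2 + 0.1761*z - 3.525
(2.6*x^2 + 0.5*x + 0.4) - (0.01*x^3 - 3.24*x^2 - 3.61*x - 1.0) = -0.01*x^3 + 5.84*x^2 + 4.11*x + 1.4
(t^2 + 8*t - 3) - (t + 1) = t^2 + 7*t - 4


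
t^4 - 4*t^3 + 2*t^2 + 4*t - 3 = (t - 3)*(t - 1)^2*(t + 1)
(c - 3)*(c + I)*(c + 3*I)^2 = c^4 - 3*c^3 + 7*I*c^3 - 15*c^2 - 21*I*c^2 + 45*c - 9*I*c + 27*I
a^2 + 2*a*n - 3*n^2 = (a - n)*(a + 3*n)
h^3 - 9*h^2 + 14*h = h*(h - 7)*(h - 2)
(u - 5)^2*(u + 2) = u^3 - 8*u^2 + 5*u + 50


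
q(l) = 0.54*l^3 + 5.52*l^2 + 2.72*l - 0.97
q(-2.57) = 19.33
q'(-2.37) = -14.35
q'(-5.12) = -11.34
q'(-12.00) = 103.52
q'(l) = 1.62*l^2 + 11.04*l + 2.72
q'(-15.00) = 201.62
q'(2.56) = 41.60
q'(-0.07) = 1.96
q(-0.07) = -1.13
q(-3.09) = 27.40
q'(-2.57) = -14.95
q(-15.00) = -622.27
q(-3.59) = 35.42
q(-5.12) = 57.33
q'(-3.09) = -15.93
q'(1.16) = 17.71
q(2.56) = 51.23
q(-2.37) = 16.40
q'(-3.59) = -16.03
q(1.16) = 10.46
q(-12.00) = -171.85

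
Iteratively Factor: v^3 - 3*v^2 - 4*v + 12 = (v - 3)*(v^2 - 4) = (v - 3)*(v + 2)*(v - 2)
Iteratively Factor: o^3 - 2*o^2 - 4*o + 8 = (o + 2)*(o^2 - 4*o + 4) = (o - 2)*(o + 2)*(o - 2)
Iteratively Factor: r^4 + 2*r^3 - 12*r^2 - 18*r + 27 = (r - 1)*(r^3 + 3*r^2 - 9*r - 27) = (r - 1)*(r + 3)*(r^2 - 9) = (r - 3)*(r - 1)*(r + 3)*(r + 3)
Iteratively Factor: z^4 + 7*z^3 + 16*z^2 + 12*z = (z + 2)*(z^3 + 5*z^2 + 6*z) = z*(z + 2)*(z^2 + 5*z + 6) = z*(z + 2)*(z + 3)*(z + 2)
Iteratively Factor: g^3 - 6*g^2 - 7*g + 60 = (g - 4)*(g^2 - 2*g - 15) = (g - 4)*(g + 3)*(g - 5)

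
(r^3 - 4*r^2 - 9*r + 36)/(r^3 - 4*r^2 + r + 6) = (r^2 - r - 12)/(r^2 - r - 2)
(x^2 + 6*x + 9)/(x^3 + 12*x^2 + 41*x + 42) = (x + 3)/(x^2 + 9*x + 14)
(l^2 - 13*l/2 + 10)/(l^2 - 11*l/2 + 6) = (2*l - 5)/(2*l - 3)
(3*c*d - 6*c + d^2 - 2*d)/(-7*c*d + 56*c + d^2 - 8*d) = (-3*c*d + 6*c - d^2 + 2*d)/(7*c*d - 56*c - d^2 + 8*d)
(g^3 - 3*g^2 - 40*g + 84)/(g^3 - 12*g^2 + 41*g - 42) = (g + 6)/(g - 3)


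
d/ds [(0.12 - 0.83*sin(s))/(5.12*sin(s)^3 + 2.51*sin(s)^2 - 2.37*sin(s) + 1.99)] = (8.4992*sin(s)^3 + 0.2401*sin(s)^2 - 0.6024*sin(s) - 1.3673)*cos(s)/(26.2144*sin(s)^6 + 25.7024*sin(s)^5 - 17.9687*sin(s)^4 + 8.4802*sin(s)^3 + 15.6067*sin(s)^2 - 9.4326*sin(s) + 3.9601)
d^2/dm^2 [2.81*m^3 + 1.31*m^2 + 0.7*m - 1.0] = 16.86*m + 2.62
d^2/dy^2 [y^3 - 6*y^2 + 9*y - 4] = 6*y - 12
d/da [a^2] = 2*a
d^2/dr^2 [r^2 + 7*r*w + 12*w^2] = 2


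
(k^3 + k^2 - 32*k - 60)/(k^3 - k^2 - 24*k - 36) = (k + 5)/(k + 3)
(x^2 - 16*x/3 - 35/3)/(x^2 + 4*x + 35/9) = 3*(x - 7)/(3*x + 7)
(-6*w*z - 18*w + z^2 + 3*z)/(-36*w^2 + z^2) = (z + 3)/(6*w + z)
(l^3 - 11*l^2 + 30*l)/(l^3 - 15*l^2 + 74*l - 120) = l/(l - 4)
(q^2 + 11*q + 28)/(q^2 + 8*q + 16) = (q + 7)/(q + 4)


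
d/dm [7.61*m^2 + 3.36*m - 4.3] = 15.22*m + 3.36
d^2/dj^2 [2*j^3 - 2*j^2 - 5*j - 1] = 12*j - 4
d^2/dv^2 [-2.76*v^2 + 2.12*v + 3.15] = -5.52000000000000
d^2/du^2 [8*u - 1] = 0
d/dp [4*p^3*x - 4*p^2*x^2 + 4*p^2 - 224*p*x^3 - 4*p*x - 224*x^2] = 12*p^2*x - 8*p*x^2 + 8*p - 224*x^3 - 4*x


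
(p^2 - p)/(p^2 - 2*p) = (p - 1)/(p - 2)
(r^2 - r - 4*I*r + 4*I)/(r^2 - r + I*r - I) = (r - 4*I)/(r + I)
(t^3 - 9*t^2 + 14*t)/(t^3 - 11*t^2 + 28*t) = (t - 2)/(t - 4)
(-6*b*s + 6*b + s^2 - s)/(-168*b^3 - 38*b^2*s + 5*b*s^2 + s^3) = (s - 1)/(28*b^2 + 11*b*s + s^2)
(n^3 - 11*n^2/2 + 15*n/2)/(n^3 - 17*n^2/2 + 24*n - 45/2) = n/(n - 3)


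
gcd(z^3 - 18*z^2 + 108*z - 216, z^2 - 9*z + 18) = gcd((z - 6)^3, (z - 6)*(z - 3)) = z - 6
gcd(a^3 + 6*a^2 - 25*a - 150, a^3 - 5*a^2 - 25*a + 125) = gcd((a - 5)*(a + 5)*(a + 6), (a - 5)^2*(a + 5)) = a^2 - 25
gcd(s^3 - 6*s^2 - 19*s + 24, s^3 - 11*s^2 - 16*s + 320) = s - 8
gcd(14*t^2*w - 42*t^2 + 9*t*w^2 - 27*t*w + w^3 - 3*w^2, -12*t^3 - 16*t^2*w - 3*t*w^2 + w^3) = 2*t + w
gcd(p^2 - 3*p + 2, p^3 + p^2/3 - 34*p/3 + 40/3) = p - 2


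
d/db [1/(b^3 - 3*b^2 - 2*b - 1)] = (-3*b^2 + 6*b + 2)/(-b^3 + 3*b^2 + 2*b + 1)^2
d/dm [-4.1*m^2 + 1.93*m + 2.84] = 1.93 - 8.2*m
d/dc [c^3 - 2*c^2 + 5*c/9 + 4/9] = 3*c^2 - 4*c + 5/9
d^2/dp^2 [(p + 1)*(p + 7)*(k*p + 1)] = 6*k*p + 16*k + 2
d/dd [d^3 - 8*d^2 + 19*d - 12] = 3*d^2 - 16*d + 19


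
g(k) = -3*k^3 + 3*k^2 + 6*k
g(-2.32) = 39.69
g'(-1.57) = -25.60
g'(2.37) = -30.33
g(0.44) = 2.97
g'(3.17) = -65.42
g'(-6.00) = -354.00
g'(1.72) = -10.31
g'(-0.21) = 4.34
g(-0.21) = -1.10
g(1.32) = 6.25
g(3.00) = -36.00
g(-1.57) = 9.58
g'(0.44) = 6.90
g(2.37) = -8.87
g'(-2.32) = -56.36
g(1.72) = 3.93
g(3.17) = -46.40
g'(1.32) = -1.76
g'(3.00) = -57.00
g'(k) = -9*k^2 + 6*k + 6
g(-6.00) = 720.00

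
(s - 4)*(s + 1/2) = s^2 - 7*s/2 - 2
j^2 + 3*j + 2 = (j + 1)*(j + 2)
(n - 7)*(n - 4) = n^2 - 11*n + 28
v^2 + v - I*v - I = (v + 1)*(v - I)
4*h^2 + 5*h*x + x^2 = (h + x)*(4*h + x)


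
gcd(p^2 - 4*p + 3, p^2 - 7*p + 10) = 1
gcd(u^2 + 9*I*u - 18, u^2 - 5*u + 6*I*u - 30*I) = u + 6*I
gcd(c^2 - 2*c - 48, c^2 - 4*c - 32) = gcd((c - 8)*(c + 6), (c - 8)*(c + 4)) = c - 8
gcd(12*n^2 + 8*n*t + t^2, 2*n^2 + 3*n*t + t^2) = 2*n + t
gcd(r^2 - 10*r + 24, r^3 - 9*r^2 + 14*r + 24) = r^2 - 10*r + 24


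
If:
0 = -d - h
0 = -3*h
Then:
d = 0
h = 0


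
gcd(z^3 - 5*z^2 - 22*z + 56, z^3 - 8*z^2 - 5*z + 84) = z - 7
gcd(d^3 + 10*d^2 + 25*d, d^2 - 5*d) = d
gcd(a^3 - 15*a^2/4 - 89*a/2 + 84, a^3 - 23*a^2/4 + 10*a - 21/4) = a - 7/4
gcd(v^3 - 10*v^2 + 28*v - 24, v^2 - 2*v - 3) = 1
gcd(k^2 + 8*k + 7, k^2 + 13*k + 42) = k + 7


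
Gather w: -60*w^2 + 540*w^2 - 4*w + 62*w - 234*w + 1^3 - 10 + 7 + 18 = 480*w^2 - 176*w + 16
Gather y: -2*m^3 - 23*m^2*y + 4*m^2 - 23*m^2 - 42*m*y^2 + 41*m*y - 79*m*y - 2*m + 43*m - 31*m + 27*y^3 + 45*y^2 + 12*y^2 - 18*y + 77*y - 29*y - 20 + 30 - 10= -2*m^3 - 19*m^2 + 10*m + 27*y^3 + y^2*(57 - 42*m) + y*(-23*m^2 - 38*m + 30)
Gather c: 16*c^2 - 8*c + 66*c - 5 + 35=16*c^2 + 58*c + 30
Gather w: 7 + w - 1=w + 6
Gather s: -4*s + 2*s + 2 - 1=1 - 2*s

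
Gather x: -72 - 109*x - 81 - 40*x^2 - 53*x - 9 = -40*x^2 - 162*x - 162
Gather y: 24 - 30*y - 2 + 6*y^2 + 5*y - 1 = 6*y^2 - 25*y + 21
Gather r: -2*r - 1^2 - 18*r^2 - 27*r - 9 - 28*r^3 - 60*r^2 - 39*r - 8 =-28*r^3 - 78*r^2 - 68*r - 18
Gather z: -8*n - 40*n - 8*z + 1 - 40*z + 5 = -48*n - 48*z + 6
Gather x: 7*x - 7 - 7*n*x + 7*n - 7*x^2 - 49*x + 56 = 7*n - 7*x^2 + x*(-7*n - 42) + 49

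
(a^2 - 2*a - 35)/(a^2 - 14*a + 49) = (a + 5)/(a - 7)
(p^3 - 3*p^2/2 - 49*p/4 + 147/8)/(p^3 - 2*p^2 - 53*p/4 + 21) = (p - 7/2)/(p - 4)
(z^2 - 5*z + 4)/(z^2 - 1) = (z - 4)/(z + 1)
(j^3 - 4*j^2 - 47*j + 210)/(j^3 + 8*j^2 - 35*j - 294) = (j - 5)/(j + 7)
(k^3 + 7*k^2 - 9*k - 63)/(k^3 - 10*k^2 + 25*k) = (k^3 + 7*k^2 - 9*k - 63)/(k*(k^2 - 10*k + 25))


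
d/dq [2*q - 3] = 2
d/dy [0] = 0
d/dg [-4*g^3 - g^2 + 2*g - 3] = -12*g^2 - 2*g + 2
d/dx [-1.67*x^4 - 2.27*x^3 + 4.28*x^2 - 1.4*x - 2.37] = -6.68*x^3 - 6.81*x^2 + 8.56*x - 1.4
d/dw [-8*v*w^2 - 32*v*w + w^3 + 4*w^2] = -16*v*w - 32*v + 3*w^2 + 8*w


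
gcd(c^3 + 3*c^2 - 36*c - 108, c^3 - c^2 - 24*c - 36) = c^2 - 3*c - 18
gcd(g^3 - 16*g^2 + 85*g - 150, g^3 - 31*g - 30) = g - 6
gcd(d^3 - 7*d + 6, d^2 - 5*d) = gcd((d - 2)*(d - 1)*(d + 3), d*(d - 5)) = 1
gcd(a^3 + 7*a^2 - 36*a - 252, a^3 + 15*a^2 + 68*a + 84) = a^2 + 13*a + 42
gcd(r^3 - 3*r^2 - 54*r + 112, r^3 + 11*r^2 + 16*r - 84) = r^2 + 5*r - 14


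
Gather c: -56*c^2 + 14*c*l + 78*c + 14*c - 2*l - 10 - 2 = -56*c^2 + c*(14*l + 92) - 2*l - 12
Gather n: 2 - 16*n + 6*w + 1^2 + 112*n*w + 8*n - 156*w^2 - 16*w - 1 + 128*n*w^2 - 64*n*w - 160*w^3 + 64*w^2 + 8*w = n*(128*w^2 + 48*w - 8) - 160*w^3 - 92*w^2 - 2*w + 2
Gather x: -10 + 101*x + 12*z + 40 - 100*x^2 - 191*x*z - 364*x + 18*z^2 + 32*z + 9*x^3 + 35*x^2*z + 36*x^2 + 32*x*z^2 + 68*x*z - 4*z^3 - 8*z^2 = 9*x^3 + x^2*(35*z - 64) + x*(32*z^2 - 123*z - 263) - 4*z^3 + 10*z^2 + 44*z + 30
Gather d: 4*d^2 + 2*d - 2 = 4*d^2 + 2*d - 2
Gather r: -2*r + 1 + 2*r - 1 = 0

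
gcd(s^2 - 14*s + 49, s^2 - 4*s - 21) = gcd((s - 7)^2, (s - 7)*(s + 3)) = s - 7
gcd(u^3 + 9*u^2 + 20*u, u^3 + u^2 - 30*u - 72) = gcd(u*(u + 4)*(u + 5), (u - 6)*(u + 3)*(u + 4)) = u + 4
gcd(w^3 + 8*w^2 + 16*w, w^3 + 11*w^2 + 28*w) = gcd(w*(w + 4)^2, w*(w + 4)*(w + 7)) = w^2 + 4*w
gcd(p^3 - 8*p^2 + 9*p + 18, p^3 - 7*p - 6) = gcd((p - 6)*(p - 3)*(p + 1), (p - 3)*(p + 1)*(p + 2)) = p^2 - 2*p - 3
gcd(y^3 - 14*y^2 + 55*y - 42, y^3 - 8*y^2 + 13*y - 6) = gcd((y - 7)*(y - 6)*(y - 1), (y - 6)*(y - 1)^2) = y^2 - 7*y + 6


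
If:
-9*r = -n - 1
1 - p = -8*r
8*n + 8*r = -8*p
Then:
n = -1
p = 1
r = 0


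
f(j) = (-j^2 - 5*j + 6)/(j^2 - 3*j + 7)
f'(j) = (3 - 2*j)*(-j^2 - 5*j + 6)/(j^2 - 3*j + 7)^2 + (-2*j - 5)/(j^2 - 3*j + 7)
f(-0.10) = 0.89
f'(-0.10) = -0.27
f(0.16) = 0.79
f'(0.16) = -0.49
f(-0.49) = 0.94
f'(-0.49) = -0.03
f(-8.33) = -0.21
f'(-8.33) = 0.07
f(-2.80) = 0.52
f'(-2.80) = 0.22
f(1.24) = -0.36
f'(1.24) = -1.59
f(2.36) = -2.07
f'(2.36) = -1.12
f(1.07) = -0.10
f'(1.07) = -1.46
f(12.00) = -1.72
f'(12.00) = 0.06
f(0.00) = 0.86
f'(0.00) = -0.35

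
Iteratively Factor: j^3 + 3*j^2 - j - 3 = (j + 1)*(j^2 + 2*j - 3) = (j - 1)*(j + 1)*(j + 3)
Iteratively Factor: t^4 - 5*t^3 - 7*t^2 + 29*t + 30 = (t - 5)*(t^3 - 7*t - 6) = (t - 5)*(t - 3)*(t^2 + 3*t + 2) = (t - 5)*(t - 3)*(t + 2)*(t + 1)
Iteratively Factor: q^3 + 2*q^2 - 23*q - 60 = (q - 5)*(q^2 + 7*q + 12) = (q - 5)*(q + 3)*(q + 4)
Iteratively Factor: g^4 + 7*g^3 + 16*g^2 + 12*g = (g + 2)*(g^3 + 5*g^2 + 6*g) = (g + 2)^2*(g^2 + 3*g) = g*(g + 2)^2*(g + 3)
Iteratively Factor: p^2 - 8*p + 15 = (p - 3)*(p - 5)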